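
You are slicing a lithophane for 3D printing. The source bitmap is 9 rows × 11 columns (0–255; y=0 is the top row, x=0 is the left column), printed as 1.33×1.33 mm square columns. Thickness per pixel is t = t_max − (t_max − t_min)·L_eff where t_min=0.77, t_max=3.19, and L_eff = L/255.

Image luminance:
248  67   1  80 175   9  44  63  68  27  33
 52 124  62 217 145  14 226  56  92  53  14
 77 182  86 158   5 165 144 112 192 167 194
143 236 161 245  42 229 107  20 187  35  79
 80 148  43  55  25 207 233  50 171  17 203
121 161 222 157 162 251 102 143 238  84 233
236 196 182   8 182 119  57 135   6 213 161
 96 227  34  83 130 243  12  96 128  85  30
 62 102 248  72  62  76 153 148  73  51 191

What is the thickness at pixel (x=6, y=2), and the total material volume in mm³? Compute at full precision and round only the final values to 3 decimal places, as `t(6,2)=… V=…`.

span = t_max - t_min = 3.19 - 0.77 = 2.420
L(6,2) = 144, L_eff = 144/255 = 0.564706
t(6,2) = 3.19 - 2.420·0.564706 = 1.823
Σt over all 9·11 pixels = 5188117/25500 ≈ 203.4555686
V = pitch²·Σt = 1.33²·5188117/25500 = 359.893

t(6,2)=1.823 V=359.893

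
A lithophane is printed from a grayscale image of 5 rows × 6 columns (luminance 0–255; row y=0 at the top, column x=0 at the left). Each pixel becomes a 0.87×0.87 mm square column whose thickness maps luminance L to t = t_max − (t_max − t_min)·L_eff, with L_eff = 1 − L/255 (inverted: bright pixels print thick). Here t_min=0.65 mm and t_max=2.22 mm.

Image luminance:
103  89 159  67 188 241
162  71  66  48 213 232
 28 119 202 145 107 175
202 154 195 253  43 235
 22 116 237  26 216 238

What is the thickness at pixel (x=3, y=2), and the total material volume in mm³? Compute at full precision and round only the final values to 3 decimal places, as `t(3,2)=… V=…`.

t(3,2)=1.543 V=35.040

span = t_max - t_min = 2.22 - 0.65 = 1.570
L(3,2) = 145, L_eff = 1 - 145/255 = 0.431373 (inverted)
t(3,2) = 2.22 - 1.570·0.431373 = 1.543
Σt over all 5·6 pixels = 34721/750 ≈ 46.2946667
V = pitch²·Σt = 0.87²·34721/750 = 35.040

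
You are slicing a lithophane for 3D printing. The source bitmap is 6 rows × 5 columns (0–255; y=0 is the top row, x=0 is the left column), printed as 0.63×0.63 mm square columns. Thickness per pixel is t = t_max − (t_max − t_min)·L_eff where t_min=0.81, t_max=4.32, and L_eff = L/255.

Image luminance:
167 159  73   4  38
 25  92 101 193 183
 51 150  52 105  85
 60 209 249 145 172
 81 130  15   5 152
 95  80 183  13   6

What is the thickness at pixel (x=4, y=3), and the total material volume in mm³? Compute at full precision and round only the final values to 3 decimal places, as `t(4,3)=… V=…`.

span = t_max - t_min = 4.32 - 0.81 = 3.510
L(4,3) = 172, L_eff = 172/255 = 0.674510
t(4,3) = 4.32 - 3.510·0.674510 = 1.952
Σt over all 6·5 pixels = 742059/8500 ≈ 87.3010588
V = pitch²·Σt = 0.63²·742059/8500 = 34.650

t(4,3)=1.952 V=34.650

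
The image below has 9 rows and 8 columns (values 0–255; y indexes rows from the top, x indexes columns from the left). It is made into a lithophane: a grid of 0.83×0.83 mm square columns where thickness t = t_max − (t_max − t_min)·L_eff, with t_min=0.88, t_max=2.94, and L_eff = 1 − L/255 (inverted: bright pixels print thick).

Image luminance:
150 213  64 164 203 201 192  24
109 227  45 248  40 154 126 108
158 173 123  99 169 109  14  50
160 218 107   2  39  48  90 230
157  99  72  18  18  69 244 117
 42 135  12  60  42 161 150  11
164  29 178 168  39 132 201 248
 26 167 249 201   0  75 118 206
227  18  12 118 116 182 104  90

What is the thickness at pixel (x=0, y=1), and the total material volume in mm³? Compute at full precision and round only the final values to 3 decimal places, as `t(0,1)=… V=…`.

t(0,1)=1.761 V=91.131

span = t_max - t_min = 2.94 - 0.88 = 2.060
L(0,1) = 109, L_eff = 1 - 109/255 = 0.572549 (inverted)
t(0,1) = 2.94 - 2.060·0.572549 = 1.761
Σt over all 9·8 pixels = 281106/2125 ≈ 132.2851765
V = pitch²·Σt = 0.83²·281106/2125 = 91.131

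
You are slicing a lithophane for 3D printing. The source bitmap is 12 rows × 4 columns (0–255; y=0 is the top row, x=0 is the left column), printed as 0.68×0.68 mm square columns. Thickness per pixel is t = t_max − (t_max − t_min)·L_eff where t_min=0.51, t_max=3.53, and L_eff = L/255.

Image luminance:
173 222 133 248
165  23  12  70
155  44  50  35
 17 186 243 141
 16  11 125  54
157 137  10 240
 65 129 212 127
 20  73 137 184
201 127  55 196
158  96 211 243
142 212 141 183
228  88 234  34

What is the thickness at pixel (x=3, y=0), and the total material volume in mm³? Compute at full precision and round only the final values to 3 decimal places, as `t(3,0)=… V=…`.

span = t_max - t_min = 3.53 - 0.51 = 3.020
L(3,0) = 248, L_eff = 248/255 = 0.972549
t(3,0) = 3.53 - 3.020·0.972549 = 0.593
Σt over all 12·4 pixels = 1229747/12750 ≈ 96.4507451
V = pitch²·Σt = 0.68²·1229747/12750 = 44.599

t(3,0)=0.593 V=44.599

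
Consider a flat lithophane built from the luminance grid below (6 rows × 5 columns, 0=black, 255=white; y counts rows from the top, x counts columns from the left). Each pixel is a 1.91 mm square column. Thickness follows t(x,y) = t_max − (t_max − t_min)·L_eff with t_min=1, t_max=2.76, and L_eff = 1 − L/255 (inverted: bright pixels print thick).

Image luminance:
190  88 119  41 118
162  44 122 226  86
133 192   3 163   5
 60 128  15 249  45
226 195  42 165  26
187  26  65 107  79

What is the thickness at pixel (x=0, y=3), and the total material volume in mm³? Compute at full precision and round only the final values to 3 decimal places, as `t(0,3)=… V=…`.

t(0,3)=1.414 V=192.710

span = t_max - t_min = 2.76 - 1 = 1.760
L(0,3) = 60, L_eff = 1 - 60/255 = 0.764706 (inverted)
t(0,3) = 2.76 - 1.760·0.764706 = 1.414
Σt over all 6·5 pixels = 336758/6375 ≈ 52.8247843
V = pitch²·Σt = 1.91²·336758/6375 = 192.710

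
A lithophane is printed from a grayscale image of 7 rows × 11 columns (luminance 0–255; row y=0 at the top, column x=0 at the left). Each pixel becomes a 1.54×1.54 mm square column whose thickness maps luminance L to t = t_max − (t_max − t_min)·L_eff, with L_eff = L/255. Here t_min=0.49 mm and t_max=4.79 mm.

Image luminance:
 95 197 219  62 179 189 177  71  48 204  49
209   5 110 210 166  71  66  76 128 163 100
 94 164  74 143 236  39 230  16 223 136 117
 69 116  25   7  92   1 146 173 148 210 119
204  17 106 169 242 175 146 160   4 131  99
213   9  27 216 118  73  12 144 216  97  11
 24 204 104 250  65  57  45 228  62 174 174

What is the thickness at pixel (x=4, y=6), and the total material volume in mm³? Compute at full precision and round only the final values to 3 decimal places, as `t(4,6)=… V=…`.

t(4,6)=3.694 V=500.875

span = t_max - t_min = 4.79 - 0.49 = 4.300
L(4,6) = 65, L_eff = 65/255 = 0.254902
t(4,6) = 4.79 - 4.300·0.254902 = 3.694
Σt over all 7·11 pixels = 71807/340 ≈ 211.1970588
V = pitch²·Σt = 1.54²·71807/340 = 500.875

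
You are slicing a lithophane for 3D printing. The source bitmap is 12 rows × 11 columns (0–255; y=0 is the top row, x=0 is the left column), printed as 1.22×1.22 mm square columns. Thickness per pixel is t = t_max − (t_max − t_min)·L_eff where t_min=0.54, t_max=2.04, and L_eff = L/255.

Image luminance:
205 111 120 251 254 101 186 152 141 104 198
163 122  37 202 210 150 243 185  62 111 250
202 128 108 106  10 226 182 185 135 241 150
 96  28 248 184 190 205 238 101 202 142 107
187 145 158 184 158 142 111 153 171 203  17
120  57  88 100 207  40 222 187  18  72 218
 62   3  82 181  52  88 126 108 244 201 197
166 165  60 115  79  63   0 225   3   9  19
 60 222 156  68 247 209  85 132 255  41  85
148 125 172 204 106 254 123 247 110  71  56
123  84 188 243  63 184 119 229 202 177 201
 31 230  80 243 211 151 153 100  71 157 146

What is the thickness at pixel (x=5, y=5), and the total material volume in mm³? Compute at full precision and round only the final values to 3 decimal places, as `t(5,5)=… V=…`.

span = t_max - t_min = 2.04 - 0.54 = 1.500
L(5,5) = 40, L_eff = 40/255 = 0.156863
t(5,5) = 2.04 - 1.500·0.156863 = 1.805
Σt over all 12·11 pixels = 67594/425 ≈ 159.0447059
V = pitch²·Σt = 1.22²·67594/425 = 236.722

t(5,5)=1.805 V=236.722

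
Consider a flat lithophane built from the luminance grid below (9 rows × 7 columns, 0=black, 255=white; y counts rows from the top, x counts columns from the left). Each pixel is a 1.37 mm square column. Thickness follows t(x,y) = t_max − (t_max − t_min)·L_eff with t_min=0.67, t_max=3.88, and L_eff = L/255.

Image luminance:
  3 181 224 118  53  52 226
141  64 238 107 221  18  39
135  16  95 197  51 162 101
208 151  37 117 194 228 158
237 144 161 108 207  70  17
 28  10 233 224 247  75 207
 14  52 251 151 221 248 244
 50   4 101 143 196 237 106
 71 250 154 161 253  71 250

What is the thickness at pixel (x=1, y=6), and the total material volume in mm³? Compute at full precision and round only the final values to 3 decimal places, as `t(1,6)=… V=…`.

span = t_max - t_min = 3.88 - 0.67 = 3.210
L(1,6) = 52, L_eff = 52/255 = 0.203922
t(1,6) = 3.88 - 3.210·0.203922 = 3.225
Σt over all 9·7 pixels = 1143523/8500 ≈ 134.5321176
V = pitch²·Σt = 1.37²·1143523/8500 = 252.503

t(1,6)=3.225 V=252.503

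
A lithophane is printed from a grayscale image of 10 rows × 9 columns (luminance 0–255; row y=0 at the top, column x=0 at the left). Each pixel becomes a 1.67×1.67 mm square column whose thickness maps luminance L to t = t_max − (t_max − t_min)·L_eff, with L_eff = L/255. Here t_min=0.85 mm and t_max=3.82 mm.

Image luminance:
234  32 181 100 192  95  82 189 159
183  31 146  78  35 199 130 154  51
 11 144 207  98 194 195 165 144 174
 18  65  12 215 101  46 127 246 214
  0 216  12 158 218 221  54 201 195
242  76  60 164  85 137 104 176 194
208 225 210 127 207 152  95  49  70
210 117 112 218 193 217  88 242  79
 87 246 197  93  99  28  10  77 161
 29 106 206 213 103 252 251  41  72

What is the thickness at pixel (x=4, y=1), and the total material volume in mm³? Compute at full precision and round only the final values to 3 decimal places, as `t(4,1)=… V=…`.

t(4,1)=3.412 V=560.913

span = t_max - t_min = 3.82 - 0.85 = 2.970
L(4,1) = 35, L_eff = 35/255 = 0.137255
t(4,1) = 3.82 - 2.970·0.137255 = 3.412
Σt over all 10·9 pixels = 34191/170 ≈ 201.1235294
V = pitch²·Σt = 1.67²·34191/170 = 560.913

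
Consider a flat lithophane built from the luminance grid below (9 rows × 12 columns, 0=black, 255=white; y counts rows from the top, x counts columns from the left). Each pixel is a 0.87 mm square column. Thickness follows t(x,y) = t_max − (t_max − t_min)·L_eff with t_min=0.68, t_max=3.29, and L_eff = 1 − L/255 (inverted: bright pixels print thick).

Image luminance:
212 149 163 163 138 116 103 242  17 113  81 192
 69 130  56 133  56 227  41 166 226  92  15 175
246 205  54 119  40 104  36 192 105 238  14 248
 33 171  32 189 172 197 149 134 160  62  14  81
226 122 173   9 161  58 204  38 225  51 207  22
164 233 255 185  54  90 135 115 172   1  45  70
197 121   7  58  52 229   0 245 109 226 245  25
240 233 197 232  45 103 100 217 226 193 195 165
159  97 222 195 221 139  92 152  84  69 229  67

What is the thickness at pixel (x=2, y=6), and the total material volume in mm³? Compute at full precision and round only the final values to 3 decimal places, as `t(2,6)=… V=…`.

span = t_max - t_min = 3.29 - 0.68 = 2.610
L(2,6) = 7, L_eff = 1 - 7/255 = 0.972549 (inverted)
t(2,6) = 3.29 - 2.610·0.972549 = 0.752
Σt over all 9·12 pixels = 1883217/8500 ≈ 221.5549412
V = pitch²·Σt = 0.87²·1883217/8500 = 167.695

t(2,6)=0.752 V=167.695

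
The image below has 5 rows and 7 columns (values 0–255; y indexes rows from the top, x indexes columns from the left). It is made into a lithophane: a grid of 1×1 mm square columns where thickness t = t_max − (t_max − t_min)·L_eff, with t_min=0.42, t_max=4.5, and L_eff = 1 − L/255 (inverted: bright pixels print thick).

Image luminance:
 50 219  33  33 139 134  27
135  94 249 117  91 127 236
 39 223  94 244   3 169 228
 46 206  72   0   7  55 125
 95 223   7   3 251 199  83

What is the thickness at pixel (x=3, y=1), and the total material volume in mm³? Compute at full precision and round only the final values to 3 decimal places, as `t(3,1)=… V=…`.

t(3,1)=2.292 V=79.596

span = t_max - t_min = 4.5 - 0.42 = 4.080
L(3,1) = 117, L_eff = 1 - 117/255 = 0.541176 (inverted)
t(3,1) = 4.5 - 4.080·0.541176 = 2.292
Σt over all 5·7 pixels = 79.596
V = pitch²·Σt = 1²·79.596 = 79.596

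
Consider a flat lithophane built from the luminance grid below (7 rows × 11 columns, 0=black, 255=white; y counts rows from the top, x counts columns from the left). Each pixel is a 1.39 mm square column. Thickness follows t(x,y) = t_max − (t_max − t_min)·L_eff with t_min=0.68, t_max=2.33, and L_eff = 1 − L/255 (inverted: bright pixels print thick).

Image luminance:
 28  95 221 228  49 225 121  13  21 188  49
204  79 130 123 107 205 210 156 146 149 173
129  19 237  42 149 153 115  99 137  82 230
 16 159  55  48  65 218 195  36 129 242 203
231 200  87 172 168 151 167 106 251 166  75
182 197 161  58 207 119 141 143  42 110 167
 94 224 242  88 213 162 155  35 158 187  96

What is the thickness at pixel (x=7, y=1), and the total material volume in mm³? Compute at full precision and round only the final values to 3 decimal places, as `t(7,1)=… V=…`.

span = t_max - t_min = 2.33 - 0.68 = 1.650
L(7,1) = 156, L_eff = 1 - 156/255 = 0.388235 (inverted)
t(7,1) = 2.33 - 1.650·0.388235 = 1.689
Σt over all 7·11 pixels = 8239/68 ≈ 121.1617647
V = pitch²·Σt = 1.39²·8239/68 = 234.097

t(7,1)=1.689 V=234.097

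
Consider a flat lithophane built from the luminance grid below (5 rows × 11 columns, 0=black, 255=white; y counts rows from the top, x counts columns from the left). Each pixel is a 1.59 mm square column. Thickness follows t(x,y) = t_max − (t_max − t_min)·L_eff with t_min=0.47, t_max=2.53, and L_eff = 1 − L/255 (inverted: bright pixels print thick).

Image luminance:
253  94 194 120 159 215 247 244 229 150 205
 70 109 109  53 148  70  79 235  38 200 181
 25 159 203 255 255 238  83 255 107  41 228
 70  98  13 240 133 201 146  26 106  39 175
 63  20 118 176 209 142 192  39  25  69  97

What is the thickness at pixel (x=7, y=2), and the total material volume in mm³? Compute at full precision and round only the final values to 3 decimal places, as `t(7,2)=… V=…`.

t(7,2)=2.530 V=221.547

span = t_max - t_min = 2.53 - 0.47 = 2.060
L(7,2) = 255, L_eff = 1 - 255/255 = 0.000000 (inverted)
t(7,2) = 2.53 - 2.060·0.000000 = 2.530
Σt over all 5·11 pixels = 2234663/25500 ≈ 87.6338431
V = pitch²·Σt = 1.59²·2234663/25500 = 221.547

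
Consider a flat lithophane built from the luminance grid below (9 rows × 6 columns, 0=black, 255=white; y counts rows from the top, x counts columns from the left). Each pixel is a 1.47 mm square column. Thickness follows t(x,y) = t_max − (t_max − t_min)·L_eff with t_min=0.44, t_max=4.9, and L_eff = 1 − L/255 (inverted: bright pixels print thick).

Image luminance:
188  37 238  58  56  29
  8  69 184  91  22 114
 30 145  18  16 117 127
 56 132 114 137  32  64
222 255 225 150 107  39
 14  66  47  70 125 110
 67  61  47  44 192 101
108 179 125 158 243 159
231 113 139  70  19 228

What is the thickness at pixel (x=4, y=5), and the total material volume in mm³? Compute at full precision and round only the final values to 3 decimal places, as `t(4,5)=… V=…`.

span = t_max - t_min = 4.9 - 0.44 = 4.460
L(4,5) = 125, L_eff = 1 - 125/255 = 0.509804 (inverted)
t(4,5) = 4.9 - 4.460·0.509804 = 2.626
Σt over all 9·6 pixels = 265908/2125 ≈ 125.1331765
V = pitch²·Σt = 1.47²·265908/2125 = 270.400

t(4,5)=2.626 V=270.400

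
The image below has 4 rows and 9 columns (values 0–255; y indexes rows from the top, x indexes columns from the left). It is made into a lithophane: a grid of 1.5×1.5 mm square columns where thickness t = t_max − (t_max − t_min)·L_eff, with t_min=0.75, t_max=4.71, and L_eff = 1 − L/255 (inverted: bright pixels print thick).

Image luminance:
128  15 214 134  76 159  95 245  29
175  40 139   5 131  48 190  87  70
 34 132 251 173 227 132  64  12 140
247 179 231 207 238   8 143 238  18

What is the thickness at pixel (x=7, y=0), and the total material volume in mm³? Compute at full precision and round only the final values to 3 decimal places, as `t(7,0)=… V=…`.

span = t_max - t_min = 4.71 - 0.75 = 3.960
L(7,0) = 245, L_eff = 1 - 245/255 = 0.039216 (inverted)
t(7,0) = 4.71 - 3.960·0.039216 = 4.555
Σt over all 4·9 pixels = 210957/2125 ≈ 99.2738824
V = pitch²·Σt = 1.5²·210957/2125 = 223.366

t(7,0)=4.555 V=223.366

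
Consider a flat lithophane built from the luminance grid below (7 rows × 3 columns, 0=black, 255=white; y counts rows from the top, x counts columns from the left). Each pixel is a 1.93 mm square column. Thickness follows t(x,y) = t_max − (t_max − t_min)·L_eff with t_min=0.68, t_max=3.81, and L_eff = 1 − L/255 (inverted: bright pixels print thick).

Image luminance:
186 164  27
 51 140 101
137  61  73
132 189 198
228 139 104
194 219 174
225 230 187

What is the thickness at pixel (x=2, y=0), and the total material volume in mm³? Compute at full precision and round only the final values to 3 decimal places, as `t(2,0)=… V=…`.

t(2,0)=1.011 V=197.625

span = t_max - t_min = 3.81 - 0.68 = 3.130
L(2,0) = 27, L_eff = 1 - 27/255 = 0.894118 (inverted)
t(2,0) = 3.81 - 3.130·0.894118 = 1.011
Σt over all 7·3 pixels = 450969/8500 ≈ 53.0551765
V = pitch²·Σt = 1.93²·450969/8500 = 197.625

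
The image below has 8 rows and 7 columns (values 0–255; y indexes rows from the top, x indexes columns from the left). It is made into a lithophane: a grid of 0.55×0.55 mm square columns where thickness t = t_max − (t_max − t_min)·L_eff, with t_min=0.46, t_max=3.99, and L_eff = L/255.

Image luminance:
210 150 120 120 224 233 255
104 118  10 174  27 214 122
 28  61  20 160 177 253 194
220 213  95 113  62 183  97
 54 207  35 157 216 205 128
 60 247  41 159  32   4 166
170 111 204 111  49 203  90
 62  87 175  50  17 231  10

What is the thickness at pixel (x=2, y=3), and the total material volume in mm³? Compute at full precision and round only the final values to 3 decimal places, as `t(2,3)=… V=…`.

t(2,3)=2.675 V=37.281

span = t_max - t_min = 3.99 - 0.46 = 3.530
L(2,3) = 95, L_eff = 95/255 = 0.372549
t(2,3) = 3.99 - 3.530·0.372549 = 2.675
Σt over all 8·7 pixels = 1571353/12750 ≈ 123.2433725
V = pitch²·Σt = 0.55²·1571353/12750 = 37.281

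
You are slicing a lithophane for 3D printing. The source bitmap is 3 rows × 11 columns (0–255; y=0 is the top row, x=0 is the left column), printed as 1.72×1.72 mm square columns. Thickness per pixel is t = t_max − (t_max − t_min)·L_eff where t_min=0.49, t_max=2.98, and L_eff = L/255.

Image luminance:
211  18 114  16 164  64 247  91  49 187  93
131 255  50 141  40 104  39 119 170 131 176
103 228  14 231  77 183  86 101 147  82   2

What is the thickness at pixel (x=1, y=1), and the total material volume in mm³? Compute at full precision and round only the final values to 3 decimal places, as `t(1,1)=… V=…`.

span = t_max - t_min = 2.98 - 0.49 = 2.490
L(1,1) = 255, L_eff = 255/255 = 1.000000
t(1,1) = 2.98 - 2.490·1.000000 = 0.490
Σt over all 3·11 pixels = 257589/4250 ≈ 60.6091765
V = pitch²·Σt = 1.72²·257589/4250 = 179.306

t(1,1)=0.490 V=179.306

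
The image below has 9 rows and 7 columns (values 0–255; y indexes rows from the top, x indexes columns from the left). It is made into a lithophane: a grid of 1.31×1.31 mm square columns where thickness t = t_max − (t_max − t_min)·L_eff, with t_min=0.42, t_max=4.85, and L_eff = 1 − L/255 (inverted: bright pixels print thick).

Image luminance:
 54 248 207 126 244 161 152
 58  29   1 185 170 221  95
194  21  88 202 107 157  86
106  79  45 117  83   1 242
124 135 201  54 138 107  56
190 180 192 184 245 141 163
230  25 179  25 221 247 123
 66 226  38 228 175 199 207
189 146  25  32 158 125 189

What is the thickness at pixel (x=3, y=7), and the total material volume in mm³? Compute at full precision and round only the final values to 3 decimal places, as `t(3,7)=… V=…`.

span = t_max - t_min = 4.85 - 0.42 = 4.430
L(3,7) = 228, L_eff = 1 - 228/255 = 0.105882 (inverted)
t(3,7) = 4.85 - 4.430·0.105882 = 4.381
Σt over all 9·7 pixels = 1125784/6375 ≈ 176.5935686
V = pitch²·Σt = 1.31²·1125784/6375 = 303.052

t(3,7)=4.381 V=303.052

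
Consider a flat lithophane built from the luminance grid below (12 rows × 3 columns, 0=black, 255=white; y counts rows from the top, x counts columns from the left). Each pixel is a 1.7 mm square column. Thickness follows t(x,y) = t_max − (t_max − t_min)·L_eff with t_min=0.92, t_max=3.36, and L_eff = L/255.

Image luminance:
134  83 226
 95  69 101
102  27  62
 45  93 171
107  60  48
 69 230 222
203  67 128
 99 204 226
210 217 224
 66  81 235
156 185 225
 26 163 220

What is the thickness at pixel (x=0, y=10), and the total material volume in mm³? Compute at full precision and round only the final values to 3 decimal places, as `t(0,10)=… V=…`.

span = t_max - t_min = 3.36 - 0.92 = 2.440
L(0,10) = 156, L_eff = 156/255 = 0.611765
t(0,10) = 3.36 - 2.440·0.611765 = 1.867
Σt over all 12·3 pixels = 27853/375 ≈ 74.2746667
V = pitch²·Σt = 1.7²·27853/375 = 214.654

t(0,10)=1.867 V=214.654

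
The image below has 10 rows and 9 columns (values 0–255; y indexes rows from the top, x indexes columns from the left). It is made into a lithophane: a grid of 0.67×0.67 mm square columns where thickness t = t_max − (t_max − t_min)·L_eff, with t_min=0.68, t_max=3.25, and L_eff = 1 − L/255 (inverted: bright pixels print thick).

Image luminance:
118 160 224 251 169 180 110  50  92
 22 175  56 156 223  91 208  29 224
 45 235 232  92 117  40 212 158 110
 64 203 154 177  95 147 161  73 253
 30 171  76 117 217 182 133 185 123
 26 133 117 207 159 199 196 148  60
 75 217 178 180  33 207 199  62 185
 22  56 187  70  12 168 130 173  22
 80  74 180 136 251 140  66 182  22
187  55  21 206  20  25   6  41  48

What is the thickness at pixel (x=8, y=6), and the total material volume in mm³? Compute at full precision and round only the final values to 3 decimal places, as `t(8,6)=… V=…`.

span = t_max - t_min = 3.25 - 0.68 = 2.570
L(8,6) = 185, L_eff = 1 - 185/255 = 0.274510 (inverted)
t(8,6) = 3.25 - 2.570·0.274510 = 2.545
Σt over all 10·9 pixels = 4516357/25500 ≈ 177.1120392
V = pitch²·Σt = 0.67²·4516357/25500 = 79.506

t(8,6)=2.545 V=79.506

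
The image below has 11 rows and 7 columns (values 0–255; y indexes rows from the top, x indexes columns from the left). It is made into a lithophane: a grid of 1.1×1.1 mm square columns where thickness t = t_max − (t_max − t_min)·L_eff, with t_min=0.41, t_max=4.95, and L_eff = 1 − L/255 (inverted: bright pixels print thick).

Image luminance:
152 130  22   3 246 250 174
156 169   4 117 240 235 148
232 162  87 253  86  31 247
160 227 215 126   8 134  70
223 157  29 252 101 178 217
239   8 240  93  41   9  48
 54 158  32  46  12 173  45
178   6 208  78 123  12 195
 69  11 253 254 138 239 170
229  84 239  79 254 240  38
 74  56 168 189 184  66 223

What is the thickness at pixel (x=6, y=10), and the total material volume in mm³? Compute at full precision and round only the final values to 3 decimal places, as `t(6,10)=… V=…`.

span = t_max - t_min = 4.95 - 0.41 = 4.540
L(6,10) = 223, L_eff = 1 - 223/255 = 0.125490 (inverted)
t(6,10) = 4.95 - 4.540·0.125490 = 4.380
Σt over all 11·7 pixels = 5570219/25500 ≈ 218.4399608
V = pitch²·Σt = 1.1²·5570219/25500 = 264.312

t(6,10)=4.380 V=264.312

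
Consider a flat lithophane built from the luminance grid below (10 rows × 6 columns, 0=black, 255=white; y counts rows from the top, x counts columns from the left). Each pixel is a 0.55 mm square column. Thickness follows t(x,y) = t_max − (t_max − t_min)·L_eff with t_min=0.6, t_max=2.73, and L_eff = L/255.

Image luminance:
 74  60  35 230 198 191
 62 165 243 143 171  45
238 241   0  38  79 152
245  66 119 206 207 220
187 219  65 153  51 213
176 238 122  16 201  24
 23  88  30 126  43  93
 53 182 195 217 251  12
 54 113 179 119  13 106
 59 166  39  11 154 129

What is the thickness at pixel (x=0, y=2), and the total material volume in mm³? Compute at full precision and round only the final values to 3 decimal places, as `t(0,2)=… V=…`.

span = t_max - t_min = 2.73 - 0.6 = 2.130
L(0,2) = 238, L_eff = 238/255 = 0.933333
t(0,2) = 2.73 - 2.130·0.933333 = 0.742
Σt over all 10·6 pixels = 100.752
V = pitch²·Σt = 0.55²·100.752 = 30.477

t(0,2)=0.742 V=30.477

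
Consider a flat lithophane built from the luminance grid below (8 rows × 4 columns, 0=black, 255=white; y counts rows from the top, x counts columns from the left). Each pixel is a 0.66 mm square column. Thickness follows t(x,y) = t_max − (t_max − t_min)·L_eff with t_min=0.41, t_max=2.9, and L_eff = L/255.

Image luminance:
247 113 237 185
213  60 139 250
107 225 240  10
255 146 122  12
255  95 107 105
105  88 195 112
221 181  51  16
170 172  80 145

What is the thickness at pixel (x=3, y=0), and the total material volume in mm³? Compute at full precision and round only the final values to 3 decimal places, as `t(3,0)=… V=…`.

t(3,0)=1.094 V=20.607

span = t_max - t_min = 2.9 - 0.41 = 2.490
L(3,0) = 185, L_eff = 185/255 = 0.725490
t(3,0) = 2.9 - 2.490·0.725490 = 1.094
Σt over all 8·4 pixels = 402103/8500 ≈ 47.3062353
V = pitch²·Σt = 0.66²·402103/8500 = 20.607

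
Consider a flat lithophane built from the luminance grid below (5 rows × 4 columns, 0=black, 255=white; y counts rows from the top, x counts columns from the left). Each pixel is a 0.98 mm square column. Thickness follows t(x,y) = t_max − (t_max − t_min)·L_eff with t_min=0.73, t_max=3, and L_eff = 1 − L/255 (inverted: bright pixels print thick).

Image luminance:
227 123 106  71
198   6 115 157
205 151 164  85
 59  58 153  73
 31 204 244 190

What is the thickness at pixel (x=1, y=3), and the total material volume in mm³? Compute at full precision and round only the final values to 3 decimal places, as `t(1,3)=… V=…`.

span = t_max - t_min = 3 - 0.73 = 2.270
L(1,3) = 58, L_eff = 1 - 58/255 = 0.772549 (inverted)
t(1,3) = 3 - 2.270·0.772549 = 1.246
Σt over all 5·4 pixels = 48352/1275 ≈ 37.9231373
V = pitch²·Σt = 0.98²·48352/1275 = 36.421

t(1,3)=1.246 V=36.421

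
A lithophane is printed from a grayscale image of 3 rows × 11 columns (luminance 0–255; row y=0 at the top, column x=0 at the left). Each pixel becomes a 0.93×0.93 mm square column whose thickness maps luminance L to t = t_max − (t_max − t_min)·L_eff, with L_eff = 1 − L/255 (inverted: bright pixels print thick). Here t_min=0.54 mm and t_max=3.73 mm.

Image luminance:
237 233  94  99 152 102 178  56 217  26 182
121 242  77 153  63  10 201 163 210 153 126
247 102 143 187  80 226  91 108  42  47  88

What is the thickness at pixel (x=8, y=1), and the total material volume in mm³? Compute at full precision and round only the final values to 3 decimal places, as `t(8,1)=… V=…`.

t(8,1)=3.167 V=63.625

span = t_max - t_min = 3.73 - 0.54 = 3.190
L(8,1) = 210, L_eff = 1 - 210/255 = 0.176471 (inverted)
t(8,1) = 3.73 - 3.190·0.176471 = 3.167
Σt over all 3·11 pixels = 937937/12750 ≈ 73.5636863
V = pitch²·Σt = 0.93²·937937/12750 = 63.625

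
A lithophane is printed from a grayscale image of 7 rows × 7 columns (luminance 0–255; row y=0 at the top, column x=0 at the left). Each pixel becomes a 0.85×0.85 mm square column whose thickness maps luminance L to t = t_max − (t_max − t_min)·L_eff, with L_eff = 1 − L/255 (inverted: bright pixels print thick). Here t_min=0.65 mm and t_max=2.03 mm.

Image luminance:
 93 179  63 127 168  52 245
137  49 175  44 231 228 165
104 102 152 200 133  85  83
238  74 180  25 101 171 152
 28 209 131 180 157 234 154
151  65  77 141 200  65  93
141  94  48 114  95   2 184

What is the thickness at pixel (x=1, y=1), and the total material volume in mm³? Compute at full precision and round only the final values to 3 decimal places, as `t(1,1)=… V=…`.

span = t_max - t_min = 2.03 - 0.65 = 1.380
L(1,1) = 49, L_eff = 1 - 49/255 = 0.807843 (inverted)
t(1,1) = 2.03 - 1.380·0.807843 = 0.915
Σt over all 7·7 pixels = 561399/8500 ≈ 66.0469412
V = pitch²·Σt = 0.85²·561399/8500 = 47.719

t(1,1)=0.915 V=47.719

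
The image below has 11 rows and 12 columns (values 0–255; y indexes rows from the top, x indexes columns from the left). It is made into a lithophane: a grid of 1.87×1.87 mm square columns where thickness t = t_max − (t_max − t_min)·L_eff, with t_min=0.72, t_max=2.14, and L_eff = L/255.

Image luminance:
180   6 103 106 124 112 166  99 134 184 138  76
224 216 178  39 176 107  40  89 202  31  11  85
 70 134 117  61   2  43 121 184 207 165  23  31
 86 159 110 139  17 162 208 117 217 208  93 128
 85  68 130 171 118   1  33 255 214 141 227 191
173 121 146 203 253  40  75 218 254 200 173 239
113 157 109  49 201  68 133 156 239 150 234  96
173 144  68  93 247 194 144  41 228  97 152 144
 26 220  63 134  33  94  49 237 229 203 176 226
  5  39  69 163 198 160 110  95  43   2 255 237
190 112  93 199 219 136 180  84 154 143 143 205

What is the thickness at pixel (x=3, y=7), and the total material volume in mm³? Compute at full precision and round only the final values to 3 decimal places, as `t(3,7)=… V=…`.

span = t_max - t_min = 2.14 - 0.72 = 1.420
L(3,7) = 93, L_eff = 93/255 = 0.364706
t(3,7) = 2.14 - 1.420·0.364706 = 1.622
Σt over all 11·12 pixels = 2344139/12750 ≈ 183.8540392
V = pitch²·Σt = 1.87²·2344139/12750 = 642.919

t(3,7)=1.622 V=642.919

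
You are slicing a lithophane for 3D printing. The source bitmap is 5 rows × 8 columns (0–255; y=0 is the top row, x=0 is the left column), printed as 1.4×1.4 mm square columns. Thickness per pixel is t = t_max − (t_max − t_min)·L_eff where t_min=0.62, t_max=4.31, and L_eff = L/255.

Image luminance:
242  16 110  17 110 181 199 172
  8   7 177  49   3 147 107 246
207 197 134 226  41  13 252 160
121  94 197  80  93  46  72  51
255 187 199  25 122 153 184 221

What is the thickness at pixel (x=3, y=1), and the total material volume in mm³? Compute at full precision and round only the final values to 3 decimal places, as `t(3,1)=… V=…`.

t(3,1)=3.601 V=192.660

span = t_max - t_min = 4.31 - 0.62 = 3.690
L(3,1) = 49, L_eff = 49/255 = 0.192157
t(3,1) = 4.31 - 3.690·0.192157 = 3.601
Σt over all 5·8 pixels = 835517/8500 ≈ 98.2961176
V = pitch²·Σt = 1.4²·835517/8500 = 192.660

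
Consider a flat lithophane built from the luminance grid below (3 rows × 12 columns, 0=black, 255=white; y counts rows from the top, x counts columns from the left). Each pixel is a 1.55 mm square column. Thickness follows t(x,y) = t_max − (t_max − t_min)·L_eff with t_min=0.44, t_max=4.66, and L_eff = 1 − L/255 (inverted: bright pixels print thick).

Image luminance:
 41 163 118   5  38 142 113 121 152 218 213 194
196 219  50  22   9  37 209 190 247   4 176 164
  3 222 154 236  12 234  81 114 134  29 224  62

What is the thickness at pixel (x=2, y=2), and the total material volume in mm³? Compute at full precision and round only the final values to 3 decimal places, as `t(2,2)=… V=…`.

t(2,2)=2.989 V=218.800

span = t_max - t_min = 4.66 - 0.44 = 4.220
L(2,2) = 154, L_eff = 1 - 154/255 = 0.396078 (inverted)
t(2,2) = 4.66 - 4.220·0.396078 = 2.989
Σt over all 3·12 pixels = 580583/6375 ≈ 91.0718431
V = pitch²·Σt = 1.55²·580583/6375 = 218.800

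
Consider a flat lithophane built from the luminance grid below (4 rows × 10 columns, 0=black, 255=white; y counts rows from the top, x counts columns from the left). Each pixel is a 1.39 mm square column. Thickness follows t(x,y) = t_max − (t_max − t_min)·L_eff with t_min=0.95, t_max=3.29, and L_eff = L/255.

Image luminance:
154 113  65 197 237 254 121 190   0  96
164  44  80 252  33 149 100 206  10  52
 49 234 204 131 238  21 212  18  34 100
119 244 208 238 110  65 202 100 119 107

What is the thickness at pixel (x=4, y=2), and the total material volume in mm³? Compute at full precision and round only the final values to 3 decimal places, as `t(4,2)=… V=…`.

span = t_max - t_min = 3.29 - 0.95 = 2.340
L(4,2) = 238, L_eff = 238/255 = 0.933333
t(4,2) = 3.29 - 2.340·0.933333 = 1.106
Σt over all 4·10 pixels = 83.24
V = pitch²·Σt = 1.39²·83.24 = 160.828

t(4,2)=1.106 V=160.828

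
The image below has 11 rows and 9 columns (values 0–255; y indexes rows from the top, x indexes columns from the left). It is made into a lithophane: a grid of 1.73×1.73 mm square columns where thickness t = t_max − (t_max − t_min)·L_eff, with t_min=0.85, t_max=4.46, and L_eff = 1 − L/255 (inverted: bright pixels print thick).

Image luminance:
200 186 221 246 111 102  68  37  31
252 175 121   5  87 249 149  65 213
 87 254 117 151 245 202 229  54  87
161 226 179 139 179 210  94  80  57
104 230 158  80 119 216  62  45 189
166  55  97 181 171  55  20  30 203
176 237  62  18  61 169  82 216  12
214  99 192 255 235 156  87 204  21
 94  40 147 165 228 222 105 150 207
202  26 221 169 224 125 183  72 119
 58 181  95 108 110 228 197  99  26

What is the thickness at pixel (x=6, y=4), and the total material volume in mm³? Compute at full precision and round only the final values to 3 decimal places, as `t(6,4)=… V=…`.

t(6,4)=1.728 V=834.314

span = t_max - t_min = 4.46 - 0.85 = 3.610
L(6,4) = 62, L_eff = 1 - 62/255 = 0.756863 (inverted)
t(6,4) = 4.46 - 3.610·0.756863 = 1.728
Σt over all 11·9 pixels = 1777123/6375 ≈ 278.7643922
V = pitch²·Σt = 1.73²·1777123/6375 = 834.314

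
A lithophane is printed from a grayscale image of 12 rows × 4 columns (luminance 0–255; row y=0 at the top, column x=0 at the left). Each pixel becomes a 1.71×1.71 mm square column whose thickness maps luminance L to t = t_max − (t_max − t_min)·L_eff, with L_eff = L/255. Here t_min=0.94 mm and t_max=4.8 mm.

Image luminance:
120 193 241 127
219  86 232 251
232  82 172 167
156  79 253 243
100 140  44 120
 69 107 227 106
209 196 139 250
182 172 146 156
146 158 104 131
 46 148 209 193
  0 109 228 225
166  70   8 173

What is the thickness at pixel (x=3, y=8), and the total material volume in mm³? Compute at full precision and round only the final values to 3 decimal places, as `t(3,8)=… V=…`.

span = t_max - t_min = 4.8 - 0.94 = 3.860
L(3,8) = 131, L_eff = 131/255 = 0.513725
t(3,8) = 4.8 - 3.860·0.513725 = 2.817
Σt over all 12·4 pixels = 152291/1275 ≈ 119.4439216
V = pitch²·Σt = 1.71²·152291/1275 = 349.266

t(3,8)=2.817 V=349.266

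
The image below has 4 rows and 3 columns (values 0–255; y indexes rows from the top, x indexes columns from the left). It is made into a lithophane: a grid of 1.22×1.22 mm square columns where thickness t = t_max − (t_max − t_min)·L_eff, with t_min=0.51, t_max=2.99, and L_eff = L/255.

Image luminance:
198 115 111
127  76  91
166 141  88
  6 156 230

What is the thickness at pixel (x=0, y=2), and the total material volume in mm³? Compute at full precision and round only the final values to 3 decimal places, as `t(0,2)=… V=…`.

t(0,2)=1.376 V=31.618

span = t_max - t_min = 2.99 - 0.51 = 2.480
L(0,2) = 166, L_eff = 166/255 = 0.650980
t(0,2) = 2.99 - 2.480·0.650980 = 1.376
Σt over all 4·3 pixels = 5417/255 ≈ 21.2431373
V = pitch²·Σt = 1.22²·5417/255 = 31.618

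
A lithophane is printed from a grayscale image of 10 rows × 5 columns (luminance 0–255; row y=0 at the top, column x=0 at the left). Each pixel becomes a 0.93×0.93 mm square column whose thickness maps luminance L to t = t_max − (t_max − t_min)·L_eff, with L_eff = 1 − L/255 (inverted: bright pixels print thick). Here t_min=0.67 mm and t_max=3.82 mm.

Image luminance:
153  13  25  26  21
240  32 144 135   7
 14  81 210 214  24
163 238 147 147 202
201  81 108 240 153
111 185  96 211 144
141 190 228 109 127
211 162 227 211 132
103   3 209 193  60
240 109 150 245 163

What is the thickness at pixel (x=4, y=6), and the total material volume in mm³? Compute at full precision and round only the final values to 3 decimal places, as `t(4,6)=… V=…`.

span = t_max - t_min = 3.82 - 0.67 = 3.150
L(4,6) = 127, L_eff = 1 - 127/255 = 0.501961 (inverted)
t(4,6) = 3.82 - 3.150·0.501961 = 2.239
Σt over all 10·5 pixels = 203509/1700 ≈ 119.7111765
V = pitch²·Σt = 0.93²·203509/1700 = 103.538

t(4,6)=2.239 V=103.538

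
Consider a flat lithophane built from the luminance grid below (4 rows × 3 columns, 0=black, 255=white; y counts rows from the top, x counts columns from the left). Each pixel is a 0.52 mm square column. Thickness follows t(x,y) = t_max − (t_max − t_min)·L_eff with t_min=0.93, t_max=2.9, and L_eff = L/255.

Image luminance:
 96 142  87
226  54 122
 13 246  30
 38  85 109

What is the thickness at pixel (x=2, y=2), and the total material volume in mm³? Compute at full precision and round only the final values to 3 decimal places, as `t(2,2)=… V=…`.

span = t_max - t_min = 2.9 - 0.93 = 1.970
L(2,2) = 30, L_eff = 30/255 = 0.117647
t(2,2) = 2.9 - 1.970·0.117647 = 2.668
Σt over all 4·3 pixels = 53462/2125 ≈ 25.1585882
V = pitch²·Σt = 0.52²·53462/2125 = 6.803

t(2,2)=2.668 V=6.803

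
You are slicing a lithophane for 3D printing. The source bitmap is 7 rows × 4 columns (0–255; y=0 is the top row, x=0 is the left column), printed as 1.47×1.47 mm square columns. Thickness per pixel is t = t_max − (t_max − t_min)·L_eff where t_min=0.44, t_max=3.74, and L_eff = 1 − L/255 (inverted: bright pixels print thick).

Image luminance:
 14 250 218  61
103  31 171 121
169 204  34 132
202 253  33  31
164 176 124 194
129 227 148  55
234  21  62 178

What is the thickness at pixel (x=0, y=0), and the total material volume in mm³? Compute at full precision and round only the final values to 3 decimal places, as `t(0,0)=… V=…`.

span = t_max - t_min = 3.74 - 0.44 = 3.300
L(0,0) = 14, L_eff = 1 - 14/255 = 0.945098 (inverted)
t(0,0) = 3.74 - 3.300·0.945098 = 0.621
Σt over all 7·4 pixels = 51601/850 ≈ 60.7070588
V = pitch²·Σt = 1.47²·51601/850 = 131.182

t(0,0)=0.621 V=131.182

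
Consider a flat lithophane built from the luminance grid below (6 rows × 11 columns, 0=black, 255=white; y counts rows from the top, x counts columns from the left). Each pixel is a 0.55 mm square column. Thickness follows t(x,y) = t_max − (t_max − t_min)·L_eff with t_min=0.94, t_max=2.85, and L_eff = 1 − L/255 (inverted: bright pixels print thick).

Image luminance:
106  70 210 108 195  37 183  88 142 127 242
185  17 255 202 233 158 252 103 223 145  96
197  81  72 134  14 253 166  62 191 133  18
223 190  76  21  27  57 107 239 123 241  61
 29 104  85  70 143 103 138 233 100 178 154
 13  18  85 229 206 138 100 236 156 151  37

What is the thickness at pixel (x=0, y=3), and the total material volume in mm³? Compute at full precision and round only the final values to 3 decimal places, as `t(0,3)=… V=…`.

span = t_max - t_min = 2.85 - 0.94 = 1.910
L(0,3) = 223, L_eff = 1 - 223/255 = 0.125490 (inverted)
t(0,3) = 2.85 - 1.910·0.125490 = 2.610
Σt over all 6·11 pixels = 1085633/8500 ≈ 127.7215294
V = pitch²·Σt = 0.55²·1085633/8500 = 38.636

t(0,3)=2.610 V=38.636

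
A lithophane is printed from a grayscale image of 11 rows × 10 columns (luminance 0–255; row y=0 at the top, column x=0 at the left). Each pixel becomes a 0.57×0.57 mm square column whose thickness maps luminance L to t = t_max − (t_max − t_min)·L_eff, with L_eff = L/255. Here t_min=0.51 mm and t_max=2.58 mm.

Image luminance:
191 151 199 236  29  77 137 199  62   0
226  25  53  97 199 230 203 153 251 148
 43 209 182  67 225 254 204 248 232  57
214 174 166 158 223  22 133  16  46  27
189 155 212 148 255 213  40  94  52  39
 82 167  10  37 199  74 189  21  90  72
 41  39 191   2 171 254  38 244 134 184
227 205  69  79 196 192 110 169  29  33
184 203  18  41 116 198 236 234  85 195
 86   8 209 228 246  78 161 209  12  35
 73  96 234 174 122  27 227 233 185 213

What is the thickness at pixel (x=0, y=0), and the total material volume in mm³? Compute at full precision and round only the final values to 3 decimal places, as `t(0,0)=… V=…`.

span = t_max - t_min = 2.58 - 0.51 = 2.070
L(0,0) = 191, L_eff = 191/255 = 0.749020
t(0,0) = 2.58 - 2.070·0.749020 = 1.030
Σt over all 11·10 pixels = 1371987/8500 ≈ 161.4102353
V = pitch²·Σt = 0.57²·1371987/8500 = 52.442

t(0,0)=1.030 V=52.442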